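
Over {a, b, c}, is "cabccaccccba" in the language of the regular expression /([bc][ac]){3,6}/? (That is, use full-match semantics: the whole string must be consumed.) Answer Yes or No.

Yes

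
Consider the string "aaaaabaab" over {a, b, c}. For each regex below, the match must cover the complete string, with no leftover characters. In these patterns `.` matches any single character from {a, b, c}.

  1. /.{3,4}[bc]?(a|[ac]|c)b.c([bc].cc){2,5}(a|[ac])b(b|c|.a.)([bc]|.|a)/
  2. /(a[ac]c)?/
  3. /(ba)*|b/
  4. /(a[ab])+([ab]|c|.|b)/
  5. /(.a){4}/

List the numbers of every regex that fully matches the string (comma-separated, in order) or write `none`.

4

1 → no match
2 → no match
3 → no match
4 → match
5 → no match — must end with "a"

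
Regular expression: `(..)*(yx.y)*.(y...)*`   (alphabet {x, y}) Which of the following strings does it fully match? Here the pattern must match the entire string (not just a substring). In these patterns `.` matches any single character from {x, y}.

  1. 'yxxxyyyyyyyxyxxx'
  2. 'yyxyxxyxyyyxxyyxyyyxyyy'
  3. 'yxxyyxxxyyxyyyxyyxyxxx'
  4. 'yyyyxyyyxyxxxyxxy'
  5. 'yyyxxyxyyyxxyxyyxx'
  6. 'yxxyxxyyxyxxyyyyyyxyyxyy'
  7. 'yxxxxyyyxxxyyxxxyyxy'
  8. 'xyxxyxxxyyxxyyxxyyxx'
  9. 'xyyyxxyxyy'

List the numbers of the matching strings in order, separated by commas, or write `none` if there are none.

1 → no match
2 → match
3 → no match
4 → match
5 → no match
6 → no match
7 → no match
8 → no match
9 → no match

2, 4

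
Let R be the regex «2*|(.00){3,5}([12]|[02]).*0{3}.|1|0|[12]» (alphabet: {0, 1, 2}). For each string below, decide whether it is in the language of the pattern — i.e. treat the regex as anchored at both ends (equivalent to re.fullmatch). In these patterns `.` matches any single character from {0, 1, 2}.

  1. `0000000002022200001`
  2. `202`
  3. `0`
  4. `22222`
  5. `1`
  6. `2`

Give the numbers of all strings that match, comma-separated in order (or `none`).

1 → match
2 → no match
3 → match
4 → match
5 → match
6 → match

1, 3, 4, 5, 6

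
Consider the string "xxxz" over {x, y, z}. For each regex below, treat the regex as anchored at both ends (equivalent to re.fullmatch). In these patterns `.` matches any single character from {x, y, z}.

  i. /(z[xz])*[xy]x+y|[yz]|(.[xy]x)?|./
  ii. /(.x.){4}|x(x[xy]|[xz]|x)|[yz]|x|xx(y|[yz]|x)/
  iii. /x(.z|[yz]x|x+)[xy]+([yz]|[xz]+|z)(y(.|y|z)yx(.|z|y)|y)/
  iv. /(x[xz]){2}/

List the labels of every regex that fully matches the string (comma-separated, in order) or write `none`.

iv

i → no match
ii → no match
iii → no match
iv → match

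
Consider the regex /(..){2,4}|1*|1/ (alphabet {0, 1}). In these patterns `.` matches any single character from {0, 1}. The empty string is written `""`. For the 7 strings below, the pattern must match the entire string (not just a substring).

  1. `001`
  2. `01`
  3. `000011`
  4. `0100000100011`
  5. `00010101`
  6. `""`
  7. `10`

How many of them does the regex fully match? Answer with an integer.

1 → no match
2 → no match
3 → match
4 → no match
5 → match
6 → match
7 → no match
Total matched: 3

3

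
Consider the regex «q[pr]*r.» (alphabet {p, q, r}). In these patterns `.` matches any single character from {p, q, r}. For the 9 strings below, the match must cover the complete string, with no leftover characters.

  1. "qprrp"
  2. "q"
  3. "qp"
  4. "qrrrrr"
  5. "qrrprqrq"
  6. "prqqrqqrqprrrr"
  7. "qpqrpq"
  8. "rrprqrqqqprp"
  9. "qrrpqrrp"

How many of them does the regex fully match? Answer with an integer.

1 → match
2 → no match
3 → no match
4 → match
5 → no match
6 → no match — must start with "q"
7 → no match
8 → no match — must start with "q"
9 → no match
Total matched: 2

2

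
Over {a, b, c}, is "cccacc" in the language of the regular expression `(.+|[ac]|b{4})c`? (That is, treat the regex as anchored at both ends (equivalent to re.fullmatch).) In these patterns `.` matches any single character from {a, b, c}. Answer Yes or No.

Yes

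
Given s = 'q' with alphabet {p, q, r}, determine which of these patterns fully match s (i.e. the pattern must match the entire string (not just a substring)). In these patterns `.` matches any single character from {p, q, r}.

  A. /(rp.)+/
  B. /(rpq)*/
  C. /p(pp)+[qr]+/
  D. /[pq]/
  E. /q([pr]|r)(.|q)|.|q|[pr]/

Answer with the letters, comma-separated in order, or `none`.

A → no match — must start with 'rp'
B → no match
C → no match — must start with 'ppp'
D → match
E → match

D, E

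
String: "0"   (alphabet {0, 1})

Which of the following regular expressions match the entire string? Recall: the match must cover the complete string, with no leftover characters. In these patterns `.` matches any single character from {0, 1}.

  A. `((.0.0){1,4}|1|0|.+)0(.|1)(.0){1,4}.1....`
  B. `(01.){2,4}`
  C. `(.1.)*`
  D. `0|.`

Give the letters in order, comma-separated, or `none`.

A → no match
B → no match — must start with "01"
C → no match
D → match

D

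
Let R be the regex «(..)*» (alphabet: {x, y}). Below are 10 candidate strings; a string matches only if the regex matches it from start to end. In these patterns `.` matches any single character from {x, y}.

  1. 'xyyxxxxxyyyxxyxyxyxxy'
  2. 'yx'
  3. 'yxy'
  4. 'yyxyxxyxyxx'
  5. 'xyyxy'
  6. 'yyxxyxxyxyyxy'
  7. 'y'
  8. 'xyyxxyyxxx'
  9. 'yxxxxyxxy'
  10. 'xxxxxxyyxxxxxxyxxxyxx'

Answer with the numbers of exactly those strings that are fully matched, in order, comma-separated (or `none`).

1 → no match
2 → match
3 → no match
4 → no match
5 → no match
6 → no match
7 → no match
8 → match
9 → no match
10 → no match

2, 8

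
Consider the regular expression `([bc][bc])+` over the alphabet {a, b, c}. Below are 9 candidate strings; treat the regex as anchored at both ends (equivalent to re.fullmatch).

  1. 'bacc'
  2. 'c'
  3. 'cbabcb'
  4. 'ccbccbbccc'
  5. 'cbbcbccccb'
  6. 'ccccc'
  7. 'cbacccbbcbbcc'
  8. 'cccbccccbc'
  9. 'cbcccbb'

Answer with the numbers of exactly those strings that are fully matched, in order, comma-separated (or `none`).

4, 5, 8

1 → no match
2 → no match
3 → no match
4 → match
5 → match
6 → no match
7 → no match
8 → match
9 → no match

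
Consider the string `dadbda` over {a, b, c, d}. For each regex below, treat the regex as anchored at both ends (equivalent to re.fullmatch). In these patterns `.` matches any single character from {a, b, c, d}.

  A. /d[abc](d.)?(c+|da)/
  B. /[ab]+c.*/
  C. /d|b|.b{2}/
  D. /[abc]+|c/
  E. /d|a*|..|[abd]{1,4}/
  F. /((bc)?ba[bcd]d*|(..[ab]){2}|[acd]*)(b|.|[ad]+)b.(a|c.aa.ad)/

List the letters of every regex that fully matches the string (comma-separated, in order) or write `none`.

A, F

A → match
B → no match
C → no match
D → no match
E → no match
F → match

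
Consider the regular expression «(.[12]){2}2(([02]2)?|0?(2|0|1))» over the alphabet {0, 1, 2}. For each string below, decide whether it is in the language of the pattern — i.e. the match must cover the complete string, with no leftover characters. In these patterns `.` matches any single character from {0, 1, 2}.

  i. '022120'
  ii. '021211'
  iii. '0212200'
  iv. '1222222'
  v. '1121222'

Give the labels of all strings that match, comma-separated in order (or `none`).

i, iii, iv, v

i. '022120' → match
ii. '021211' → no match
iii. '0212200' → match
iv. '1222222' → match
v. '1121222' → match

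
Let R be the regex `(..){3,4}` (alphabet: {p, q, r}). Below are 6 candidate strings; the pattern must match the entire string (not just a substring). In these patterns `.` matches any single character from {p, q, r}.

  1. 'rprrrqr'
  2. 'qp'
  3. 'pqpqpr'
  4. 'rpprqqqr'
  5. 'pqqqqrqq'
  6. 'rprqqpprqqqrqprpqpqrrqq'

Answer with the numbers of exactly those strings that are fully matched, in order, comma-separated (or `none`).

1 → no match
2 → no match
3 → match
4 → match
5 → match
6 → no match

3, 4, 5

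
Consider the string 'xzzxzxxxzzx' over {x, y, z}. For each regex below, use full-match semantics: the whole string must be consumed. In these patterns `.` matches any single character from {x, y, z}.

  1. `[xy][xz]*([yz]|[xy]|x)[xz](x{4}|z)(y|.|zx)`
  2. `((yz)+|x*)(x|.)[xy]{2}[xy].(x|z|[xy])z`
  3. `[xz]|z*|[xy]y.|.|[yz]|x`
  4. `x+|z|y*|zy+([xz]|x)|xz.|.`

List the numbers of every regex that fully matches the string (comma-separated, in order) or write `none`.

1

1 → match
2 → no match — must end with 'z'
3 → no match
4 → no match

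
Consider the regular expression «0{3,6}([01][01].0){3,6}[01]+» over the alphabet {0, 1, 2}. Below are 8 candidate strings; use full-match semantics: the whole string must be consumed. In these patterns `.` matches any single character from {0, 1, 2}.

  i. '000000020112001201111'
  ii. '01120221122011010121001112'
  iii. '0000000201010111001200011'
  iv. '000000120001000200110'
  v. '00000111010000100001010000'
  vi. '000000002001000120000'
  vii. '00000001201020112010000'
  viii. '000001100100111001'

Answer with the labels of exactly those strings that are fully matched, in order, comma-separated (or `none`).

i, iii, iv, v, vi, vii, viii

i → match
ii → no match
iii → match
iv → match
v → match
vi → match
vii → match
viii → match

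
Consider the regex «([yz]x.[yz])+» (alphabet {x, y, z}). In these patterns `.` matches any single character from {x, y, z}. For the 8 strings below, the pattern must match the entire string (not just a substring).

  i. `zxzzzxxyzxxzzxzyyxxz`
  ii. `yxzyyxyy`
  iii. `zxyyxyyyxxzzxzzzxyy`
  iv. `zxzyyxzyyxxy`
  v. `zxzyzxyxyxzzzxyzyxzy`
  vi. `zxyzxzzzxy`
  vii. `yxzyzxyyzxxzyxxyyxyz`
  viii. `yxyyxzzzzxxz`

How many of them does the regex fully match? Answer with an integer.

4

i → match
ii → match
iii → no match
iv → match
v → no match
vi → no match
vii → match
viii → no match
Total matched: 4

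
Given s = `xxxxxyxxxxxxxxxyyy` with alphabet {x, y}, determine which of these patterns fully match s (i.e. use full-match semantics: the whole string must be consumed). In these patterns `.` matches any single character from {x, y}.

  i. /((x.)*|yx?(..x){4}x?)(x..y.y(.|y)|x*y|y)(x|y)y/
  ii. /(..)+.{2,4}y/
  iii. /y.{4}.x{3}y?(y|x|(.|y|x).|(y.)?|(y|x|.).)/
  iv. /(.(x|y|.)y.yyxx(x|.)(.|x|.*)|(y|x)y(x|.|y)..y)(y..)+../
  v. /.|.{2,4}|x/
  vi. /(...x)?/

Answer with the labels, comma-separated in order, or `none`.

i → match
ii → match
iii → no match — must start with `y`
iv → no match
v → no match
vi → no match

i, ii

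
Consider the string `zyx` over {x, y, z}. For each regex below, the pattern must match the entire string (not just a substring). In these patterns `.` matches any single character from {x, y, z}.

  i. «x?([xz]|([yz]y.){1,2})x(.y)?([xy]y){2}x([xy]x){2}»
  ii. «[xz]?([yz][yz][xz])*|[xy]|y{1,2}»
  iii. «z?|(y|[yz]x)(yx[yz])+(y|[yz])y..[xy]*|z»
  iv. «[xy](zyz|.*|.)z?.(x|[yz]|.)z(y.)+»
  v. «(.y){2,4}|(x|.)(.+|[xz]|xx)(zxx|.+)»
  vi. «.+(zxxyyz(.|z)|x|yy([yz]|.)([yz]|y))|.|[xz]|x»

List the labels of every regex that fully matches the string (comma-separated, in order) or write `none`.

ii, v, vi

i → no match
ii → match
iii → no match
iv → no match
v → match
vi → match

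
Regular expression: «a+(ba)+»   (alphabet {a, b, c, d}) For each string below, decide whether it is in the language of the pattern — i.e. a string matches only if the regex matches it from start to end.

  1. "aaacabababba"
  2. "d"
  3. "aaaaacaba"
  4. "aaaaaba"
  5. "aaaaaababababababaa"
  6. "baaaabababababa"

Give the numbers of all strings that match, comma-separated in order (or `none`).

1 → no match
2 → no match — must start with "a"
3 → no match
4 → match
5 → no match — must end with "ba"
6 → no match — must start with "a"

4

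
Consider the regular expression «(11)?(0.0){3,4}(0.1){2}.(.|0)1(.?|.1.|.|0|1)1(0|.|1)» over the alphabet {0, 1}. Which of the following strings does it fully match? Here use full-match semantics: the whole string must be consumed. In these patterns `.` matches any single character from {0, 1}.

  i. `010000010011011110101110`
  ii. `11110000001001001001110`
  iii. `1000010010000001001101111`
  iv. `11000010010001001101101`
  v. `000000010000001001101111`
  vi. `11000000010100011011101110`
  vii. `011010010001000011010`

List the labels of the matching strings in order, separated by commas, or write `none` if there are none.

i → no match
ii → no match
iii → no match
iv → no match
v → match
vi → no match
vii → no match

v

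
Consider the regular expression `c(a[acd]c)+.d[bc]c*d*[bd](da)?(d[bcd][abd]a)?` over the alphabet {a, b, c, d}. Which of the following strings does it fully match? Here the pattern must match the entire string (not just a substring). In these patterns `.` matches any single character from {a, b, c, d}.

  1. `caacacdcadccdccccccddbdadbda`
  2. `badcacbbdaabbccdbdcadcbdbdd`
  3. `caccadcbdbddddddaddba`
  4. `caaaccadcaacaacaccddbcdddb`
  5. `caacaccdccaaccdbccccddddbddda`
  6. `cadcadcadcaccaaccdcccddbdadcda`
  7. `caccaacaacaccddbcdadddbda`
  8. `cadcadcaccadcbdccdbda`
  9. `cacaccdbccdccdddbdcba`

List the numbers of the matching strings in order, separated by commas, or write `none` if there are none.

3, 6, 8

1 → no match
2 → no match — must start with `ca`
3 → match
4 → no match
5 → no match
6 → match
7 → no match
8 → match
9 → no match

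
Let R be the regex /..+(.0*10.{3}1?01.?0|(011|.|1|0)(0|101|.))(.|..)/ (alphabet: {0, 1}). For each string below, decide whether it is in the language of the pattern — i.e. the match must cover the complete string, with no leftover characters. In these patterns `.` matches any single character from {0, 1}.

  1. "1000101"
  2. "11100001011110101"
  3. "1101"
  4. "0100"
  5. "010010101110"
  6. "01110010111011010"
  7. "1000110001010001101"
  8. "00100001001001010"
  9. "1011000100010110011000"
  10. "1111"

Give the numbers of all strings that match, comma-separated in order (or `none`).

1, 2, 5, 6, 7, 8, 9

1. "1000101" → match
2 → match
3. "1101" → no match
4. "0100" → no match
5. "010010101110" → match
6 → match
7 → match
8 → match
9 → match
10. "1111" → no match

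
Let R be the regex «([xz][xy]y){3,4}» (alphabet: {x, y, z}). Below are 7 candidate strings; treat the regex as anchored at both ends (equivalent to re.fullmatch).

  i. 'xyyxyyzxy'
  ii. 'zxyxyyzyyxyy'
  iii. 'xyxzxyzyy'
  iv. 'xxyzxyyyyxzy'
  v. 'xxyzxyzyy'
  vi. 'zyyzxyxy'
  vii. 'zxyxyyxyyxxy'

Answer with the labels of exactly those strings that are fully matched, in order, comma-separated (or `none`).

i, ii, v, vii

i. 'xyyxyyzxy' → match
ii. 'zxyxyyzyyxyy' → match
iii. 'xyxzxyzyy' → no match
iv. 'xxyzxyyyyxzy' → no match
v. 'xxyzxyzyy' → match
vi. 'zyyzxyxy' → no match
vii. 'zxyxyyxyyxxy' → match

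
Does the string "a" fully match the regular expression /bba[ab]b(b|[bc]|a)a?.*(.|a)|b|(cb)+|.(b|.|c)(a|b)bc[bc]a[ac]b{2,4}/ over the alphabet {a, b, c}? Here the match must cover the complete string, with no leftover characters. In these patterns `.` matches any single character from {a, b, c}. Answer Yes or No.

No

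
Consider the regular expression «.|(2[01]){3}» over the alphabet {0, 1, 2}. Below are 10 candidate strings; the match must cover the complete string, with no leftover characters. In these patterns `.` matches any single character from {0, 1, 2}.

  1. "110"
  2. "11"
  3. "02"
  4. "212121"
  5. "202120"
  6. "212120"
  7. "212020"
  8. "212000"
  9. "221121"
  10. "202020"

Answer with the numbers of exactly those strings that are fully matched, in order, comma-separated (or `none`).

4, 5, 6, 7, 10

1 → no match
2 → no match
3 → no match
4 → match
5 → match
6 → match
7 → match
8 → no match
9 → no match
10 → match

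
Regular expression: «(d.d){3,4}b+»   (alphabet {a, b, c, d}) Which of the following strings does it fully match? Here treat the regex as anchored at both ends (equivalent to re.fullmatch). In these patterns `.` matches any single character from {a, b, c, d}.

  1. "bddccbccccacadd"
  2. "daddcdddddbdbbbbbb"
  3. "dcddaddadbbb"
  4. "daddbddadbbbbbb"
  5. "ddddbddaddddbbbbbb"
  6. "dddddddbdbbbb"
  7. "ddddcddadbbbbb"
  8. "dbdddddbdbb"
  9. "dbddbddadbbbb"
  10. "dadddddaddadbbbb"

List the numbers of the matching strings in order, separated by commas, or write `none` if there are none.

2, 3, 4, 5, 6, 7, 8, 9, 10

1 → no match — must start with "d"
2 → match
3 → match
4 → match
5 → match
6 → match
7 → match
8 → match
9 → match
10 → match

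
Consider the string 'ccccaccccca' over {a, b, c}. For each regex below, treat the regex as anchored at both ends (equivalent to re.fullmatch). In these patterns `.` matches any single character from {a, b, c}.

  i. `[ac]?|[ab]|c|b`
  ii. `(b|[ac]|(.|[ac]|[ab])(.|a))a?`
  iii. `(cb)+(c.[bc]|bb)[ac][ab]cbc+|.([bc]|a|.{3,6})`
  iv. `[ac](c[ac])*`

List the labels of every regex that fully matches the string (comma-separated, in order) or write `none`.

i → no match
ii → no match
iii → no match
iv → match

iv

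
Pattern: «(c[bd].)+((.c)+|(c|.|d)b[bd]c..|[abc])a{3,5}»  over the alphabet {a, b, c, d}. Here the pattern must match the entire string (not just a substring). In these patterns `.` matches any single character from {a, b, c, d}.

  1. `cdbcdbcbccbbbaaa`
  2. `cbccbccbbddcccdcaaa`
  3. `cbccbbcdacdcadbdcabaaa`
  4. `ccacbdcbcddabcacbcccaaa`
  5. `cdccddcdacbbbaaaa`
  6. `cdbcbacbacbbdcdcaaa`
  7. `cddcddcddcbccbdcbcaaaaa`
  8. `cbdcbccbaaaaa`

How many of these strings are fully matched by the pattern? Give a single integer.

5

1 → match
2 → no match
3 → no match
4 → no match
5 → match
6 → match
7 → match
8 → match
Total matched: 5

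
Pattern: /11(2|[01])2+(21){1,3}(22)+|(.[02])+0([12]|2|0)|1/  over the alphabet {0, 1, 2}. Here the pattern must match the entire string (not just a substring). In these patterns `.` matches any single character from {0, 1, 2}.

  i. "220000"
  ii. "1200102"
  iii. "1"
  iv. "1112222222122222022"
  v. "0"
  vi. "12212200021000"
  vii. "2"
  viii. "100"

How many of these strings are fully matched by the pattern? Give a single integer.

i → match
ii → no match
iii → match
iv → no match
v → no match
vi → no match
vii → no match
viii → no match
Total matched: 2

2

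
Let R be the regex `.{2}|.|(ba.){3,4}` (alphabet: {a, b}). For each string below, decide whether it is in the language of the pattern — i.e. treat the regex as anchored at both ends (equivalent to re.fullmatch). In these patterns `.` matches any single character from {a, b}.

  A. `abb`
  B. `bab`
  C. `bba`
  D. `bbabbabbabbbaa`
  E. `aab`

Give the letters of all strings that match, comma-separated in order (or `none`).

A → no match
B → no match
C → no match
D → no match
E → no match

none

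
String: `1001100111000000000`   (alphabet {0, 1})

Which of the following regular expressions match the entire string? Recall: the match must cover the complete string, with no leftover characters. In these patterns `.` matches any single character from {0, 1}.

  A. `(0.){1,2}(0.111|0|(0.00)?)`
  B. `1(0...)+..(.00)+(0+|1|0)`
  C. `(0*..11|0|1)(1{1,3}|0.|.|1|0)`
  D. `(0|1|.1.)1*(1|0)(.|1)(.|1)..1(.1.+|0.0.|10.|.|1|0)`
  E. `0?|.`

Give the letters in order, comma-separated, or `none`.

B

A → no match — must start with `0`
B → match
C → no match
D → no match
E → no match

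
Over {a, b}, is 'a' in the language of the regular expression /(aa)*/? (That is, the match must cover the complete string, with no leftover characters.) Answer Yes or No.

No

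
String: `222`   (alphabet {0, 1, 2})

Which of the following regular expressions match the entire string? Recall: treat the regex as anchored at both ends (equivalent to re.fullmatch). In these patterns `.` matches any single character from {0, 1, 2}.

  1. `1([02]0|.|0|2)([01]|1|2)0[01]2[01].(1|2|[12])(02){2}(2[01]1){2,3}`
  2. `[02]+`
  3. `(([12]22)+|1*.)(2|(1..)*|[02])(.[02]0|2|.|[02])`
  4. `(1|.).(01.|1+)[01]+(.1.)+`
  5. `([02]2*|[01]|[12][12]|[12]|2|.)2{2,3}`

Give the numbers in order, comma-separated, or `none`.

1 → no match — must start with `1`
2 → match
3 → match
4 → no match
5 → match

2, 3, 5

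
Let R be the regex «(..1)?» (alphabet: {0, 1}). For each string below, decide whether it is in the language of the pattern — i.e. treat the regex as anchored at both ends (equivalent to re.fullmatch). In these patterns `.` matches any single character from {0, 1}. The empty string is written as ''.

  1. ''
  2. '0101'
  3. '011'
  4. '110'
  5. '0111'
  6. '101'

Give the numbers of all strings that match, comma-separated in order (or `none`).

1 → match
2 → no match
3 → match
4 → no match
5 → no match
6 → match

1, 3, 6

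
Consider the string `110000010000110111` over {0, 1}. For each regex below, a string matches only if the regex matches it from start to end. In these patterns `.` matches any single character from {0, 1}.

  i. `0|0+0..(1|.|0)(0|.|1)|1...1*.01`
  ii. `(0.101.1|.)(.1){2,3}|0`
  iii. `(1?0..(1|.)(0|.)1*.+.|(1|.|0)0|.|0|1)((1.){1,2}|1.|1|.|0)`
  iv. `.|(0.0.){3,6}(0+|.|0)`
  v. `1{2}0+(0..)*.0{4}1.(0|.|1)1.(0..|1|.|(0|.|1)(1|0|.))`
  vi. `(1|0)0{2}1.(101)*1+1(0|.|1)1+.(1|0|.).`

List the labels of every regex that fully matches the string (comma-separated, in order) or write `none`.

i → no match
ii → no match
iii → no match
iv → no match
v → match
vi → no match

v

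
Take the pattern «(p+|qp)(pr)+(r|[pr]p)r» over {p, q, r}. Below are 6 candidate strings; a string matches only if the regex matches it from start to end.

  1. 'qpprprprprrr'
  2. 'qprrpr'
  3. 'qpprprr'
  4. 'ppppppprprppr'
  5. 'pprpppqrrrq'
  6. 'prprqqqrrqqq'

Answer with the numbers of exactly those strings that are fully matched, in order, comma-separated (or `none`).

1 → match
2 → no match
3 → no match
4 → match
5 → no match — must end with 'r'
6 → no match — must end with 'r'

1, 4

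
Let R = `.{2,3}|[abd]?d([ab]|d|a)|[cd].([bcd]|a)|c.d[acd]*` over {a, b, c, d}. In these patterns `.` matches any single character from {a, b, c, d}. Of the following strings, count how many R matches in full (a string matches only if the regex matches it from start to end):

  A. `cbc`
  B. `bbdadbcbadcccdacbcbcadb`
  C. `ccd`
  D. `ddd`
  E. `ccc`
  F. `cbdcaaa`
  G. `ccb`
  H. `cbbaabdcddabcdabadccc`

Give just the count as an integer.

A → match
B → no match
C → match
D → match
E → match
F → match
G → match
H → no match
Total matched: 6

6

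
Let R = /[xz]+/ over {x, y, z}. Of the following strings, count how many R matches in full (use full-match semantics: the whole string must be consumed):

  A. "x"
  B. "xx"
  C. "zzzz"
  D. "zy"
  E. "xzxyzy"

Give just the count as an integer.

A → match
B → match
C → match
D → no match
E → no match
Total matched: 3

3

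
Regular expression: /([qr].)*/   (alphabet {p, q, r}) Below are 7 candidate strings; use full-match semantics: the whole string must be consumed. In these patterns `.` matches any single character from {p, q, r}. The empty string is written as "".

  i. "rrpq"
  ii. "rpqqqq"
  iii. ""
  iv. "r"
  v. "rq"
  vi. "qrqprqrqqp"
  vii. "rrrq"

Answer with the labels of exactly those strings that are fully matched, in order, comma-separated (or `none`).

i. "rrpq" → no match
ii. "rpqqqq" → match
iii. "" → match
iv. "r" → no match
v. "rq" → match
vi. "qrqprqrqqp" → match
vii. "rrrq" → match

ii, iii, v, vi, vii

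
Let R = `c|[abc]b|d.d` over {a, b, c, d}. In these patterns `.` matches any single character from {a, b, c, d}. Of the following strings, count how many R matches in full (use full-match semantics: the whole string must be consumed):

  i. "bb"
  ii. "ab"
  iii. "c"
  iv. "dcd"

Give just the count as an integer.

4

i → match
ii → match
iii → match
iv → match
Total matched: 4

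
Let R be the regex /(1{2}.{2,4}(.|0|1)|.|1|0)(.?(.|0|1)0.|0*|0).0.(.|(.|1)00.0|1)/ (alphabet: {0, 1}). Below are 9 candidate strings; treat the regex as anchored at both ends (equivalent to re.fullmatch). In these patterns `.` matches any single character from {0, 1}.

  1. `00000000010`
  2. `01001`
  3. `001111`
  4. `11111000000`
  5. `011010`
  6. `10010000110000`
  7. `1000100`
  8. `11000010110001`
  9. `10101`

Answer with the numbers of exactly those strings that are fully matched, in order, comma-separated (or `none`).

1. `00000000010` → match
2. `01001` → match
3. `001111` → no match
4. `11111000000` → match
5. `011010` → no match
6 → no match
7. `1000100` → no match
8 → no match
9. `10101` → no match

1, 2, 4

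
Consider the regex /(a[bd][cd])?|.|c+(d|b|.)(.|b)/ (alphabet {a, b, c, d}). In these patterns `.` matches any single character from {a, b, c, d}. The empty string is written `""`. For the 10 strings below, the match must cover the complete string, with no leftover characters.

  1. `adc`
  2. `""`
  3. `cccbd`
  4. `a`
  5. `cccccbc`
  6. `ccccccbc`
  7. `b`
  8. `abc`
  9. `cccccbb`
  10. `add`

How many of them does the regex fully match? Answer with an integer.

1. `adc` → match
2. `""` → match
3. `cccbd` → match
4. `a` → match
5. `cccccbc` → match
6. `ccccccbc` → match
7. `b` → match
8. `abc` → match
9. `cccccbb` → match
10. `add` → match
Total matched: 10

10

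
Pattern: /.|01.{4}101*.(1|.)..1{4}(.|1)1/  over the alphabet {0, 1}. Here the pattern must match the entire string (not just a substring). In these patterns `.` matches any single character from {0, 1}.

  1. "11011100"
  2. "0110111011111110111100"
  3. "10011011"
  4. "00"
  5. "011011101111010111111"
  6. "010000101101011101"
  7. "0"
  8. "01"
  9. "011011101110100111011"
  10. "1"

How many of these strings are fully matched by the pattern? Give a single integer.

1 → no match
2 → no match
3 → no match
4 → no match
5 → match
6 → no match
7 → match
8 → no match
9 → no match
10 → match
Total matched: 3

3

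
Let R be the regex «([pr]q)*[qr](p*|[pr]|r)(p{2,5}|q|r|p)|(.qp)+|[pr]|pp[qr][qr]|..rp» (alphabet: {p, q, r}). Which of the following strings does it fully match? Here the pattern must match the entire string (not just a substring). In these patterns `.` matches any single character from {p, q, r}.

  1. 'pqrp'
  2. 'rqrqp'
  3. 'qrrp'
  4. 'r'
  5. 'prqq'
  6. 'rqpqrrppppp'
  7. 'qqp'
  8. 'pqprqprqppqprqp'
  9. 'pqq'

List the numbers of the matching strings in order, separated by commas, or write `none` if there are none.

1, 3, 4, 6, 7, 8

1 → match
2 → no match
3 → match
4 → match
5 → no match
6 → match
7 → match
8 → match
9 → no match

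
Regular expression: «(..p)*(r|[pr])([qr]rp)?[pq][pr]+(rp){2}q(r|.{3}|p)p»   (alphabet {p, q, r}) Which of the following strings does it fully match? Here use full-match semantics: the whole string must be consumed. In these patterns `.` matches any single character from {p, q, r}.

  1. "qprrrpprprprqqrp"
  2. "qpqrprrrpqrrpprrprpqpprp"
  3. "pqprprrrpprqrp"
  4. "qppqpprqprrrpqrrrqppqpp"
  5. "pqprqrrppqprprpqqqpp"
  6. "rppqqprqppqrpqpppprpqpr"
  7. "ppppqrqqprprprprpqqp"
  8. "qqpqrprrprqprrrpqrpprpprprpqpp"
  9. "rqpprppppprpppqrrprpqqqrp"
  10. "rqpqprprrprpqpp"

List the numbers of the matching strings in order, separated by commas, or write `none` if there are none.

1 → no match
2 → no match
3 → no match
4 → no match
5 → no match
6 → no match — must end with "p"
7 → no match
8 → match
9 → no match
10 → no match

8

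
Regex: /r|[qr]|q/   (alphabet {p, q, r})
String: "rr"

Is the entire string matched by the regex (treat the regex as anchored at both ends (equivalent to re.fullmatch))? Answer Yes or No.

No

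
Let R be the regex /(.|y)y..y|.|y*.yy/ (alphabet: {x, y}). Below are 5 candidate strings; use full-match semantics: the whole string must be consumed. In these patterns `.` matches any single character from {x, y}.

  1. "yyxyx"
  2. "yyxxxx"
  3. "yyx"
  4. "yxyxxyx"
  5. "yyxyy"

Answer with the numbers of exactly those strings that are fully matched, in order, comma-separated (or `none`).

5

1 → no match
2 → no match
3 → no match
4 → no match
5 → match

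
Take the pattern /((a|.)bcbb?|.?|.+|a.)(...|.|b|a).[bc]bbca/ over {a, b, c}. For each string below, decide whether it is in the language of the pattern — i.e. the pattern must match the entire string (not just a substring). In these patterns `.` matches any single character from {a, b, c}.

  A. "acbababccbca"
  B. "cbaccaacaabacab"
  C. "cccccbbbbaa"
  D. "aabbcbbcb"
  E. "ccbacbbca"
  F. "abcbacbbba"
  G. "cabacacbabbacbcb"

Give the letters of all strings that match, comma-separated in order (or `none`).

A → no match — must end with "bbca"
B → no match — must end with "bbca"
C → no match — must end with "bbca"
D → no match — must end with "bbca"
E → match
F → no match — must end with "bbca"
G → no match — must end with "bbca"

E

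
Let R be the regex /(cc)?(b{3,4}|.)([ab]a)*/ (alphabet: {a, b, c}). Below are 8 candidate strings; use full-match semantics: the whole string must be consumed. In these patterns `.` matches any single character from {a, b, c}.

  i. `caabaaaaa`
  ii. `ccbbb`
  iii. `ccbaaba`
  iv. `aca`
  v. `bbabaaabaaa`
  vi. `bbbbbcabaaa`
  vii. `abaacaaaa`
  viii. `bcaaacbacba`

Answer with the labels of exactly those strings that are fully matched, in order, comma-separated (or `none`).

i, ii, iii, v

i → match
ii → match
iii → match
iv → no match
v → match
vi → no match
vii → no match
viii → no match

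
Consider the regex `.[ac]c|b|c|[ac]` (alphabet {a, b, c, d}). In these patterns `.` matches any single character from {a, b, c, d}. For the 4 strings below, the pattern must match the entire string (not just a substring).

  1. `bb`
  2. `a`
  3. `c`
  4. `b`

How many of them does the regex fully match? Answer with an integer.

1 → no match
2 → match
3 → match
4 → match
Total matched: 3

3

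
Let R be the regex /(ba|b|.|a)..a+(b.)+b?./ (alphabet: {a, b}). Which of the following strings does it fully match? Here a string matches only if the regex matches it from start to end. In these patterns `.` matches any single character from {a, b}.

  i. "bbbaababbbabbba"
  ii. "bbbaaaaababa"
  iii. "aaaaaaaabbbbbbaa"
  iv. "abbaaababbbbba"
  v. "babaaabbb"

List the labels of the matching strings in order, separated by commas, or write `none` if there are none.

i → match
ii → match
iii → no match
iv → match
v → match

i, ii, iv, v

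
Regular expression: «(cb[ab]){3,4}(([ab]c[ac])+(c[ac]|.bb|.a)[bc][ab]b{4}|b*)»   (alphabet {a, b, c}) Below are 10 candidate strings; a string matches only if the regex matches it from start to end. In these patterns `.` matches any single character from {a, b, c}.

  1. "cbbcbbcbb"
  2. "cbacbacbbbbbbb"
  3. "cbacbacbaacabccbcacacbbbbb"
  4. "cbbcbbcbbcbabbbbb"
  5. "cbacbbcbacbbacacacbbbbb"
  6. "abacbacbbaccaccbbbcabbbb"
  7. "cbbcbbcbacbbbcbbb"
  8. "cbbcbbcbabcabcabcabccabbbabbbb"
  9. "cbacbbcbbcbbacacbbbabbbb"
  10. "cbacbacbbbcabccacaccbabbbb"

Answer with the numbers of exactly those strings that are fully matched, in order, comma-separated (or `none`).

1, 2, 3, 4, 5, 8, 9, 10

1 → match
2 → match
3 → match
4 → match
5 → match
6 → no match — must start with "cb"
7 → no match
8 → match
9 → match
10 → match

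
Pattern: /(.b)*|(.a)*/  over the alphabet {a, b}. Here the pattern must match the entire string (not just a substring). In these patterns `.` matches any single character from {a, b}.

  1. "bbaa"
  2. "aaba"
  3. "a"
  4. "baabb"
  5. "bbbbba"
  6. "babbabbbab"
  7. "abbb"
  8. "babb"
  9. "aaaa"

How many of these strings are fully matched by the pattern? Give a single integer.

1 → no match
2 → match
3 → no match
4 → no match
5 → no match
6 → no match
7 → match
8 → no match
9 → match
Total matched: 3

3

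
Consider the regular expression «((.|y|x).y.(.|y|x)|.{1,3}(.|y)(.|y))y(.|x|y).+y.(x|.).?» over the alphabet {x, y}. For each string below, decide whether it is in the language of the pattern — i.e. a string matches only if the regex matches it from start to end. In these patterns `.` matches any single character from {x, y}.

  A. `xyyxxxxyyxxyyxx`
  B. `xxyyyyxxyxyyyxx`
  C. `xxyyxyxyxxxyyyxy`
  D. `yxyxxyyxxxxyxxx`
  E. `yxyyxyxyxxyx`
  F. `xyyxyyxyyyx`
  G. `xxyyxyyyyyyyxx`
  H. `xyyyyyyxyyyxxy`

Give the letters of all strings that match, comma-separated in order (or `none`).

B, C, D, F, G, H

A → no match
B → match
C → match
D → match
E → no match
F → match
G → match
H → match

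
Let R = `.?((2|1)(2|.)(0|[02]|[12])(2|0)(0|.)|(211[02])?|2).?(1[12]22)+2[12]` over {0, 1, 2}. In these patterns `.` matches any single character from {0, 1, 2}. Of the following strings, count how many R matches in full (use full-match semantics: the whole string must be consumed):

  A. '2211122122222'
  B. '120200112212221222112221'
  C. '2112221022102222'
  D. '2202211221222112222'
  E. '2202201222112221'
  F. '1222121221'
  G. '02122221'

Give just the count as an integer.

5

A → match
B → match
C → no match
D → match
E → match
F. '1222121221' → no match
G. '02122221' → match
Total matched: 5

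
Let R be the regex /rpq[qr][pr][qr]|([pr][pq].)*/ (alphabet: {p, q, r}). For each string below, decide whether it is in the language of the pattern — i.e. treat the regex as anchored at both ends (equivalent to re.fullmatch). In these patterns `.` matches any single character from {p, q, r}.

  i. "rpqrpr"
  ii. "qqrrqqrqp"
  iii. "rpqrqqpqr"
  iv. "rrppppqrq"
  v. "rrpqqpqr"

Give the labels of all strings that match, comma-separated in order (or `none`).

i, iii

i. "rpqrpr" → match
ii. "qqrrqqrqp" → no match
iii. "rpqrqqpqr" → match
iv. "rrppppqrq" → no match
v. "rrpqqpqr" → no match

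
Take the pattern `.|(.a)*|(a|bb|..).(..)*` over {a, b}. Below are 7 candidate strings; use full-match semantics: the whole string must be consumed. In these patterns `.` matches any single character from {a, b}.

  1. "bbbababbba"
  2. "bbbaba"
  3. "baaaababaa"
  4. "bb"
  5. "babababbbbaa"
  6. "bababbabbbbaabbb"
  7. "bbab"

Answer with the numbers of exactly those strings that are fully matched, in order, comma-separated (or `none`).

none

1. "bbbababbba" → no match
2. "bbbaba" → no match
3. "baaaababaa" → no match
4. "bb" → no match
5. "babababbbbaa" → no match
6 → no match
7. "bbab" → no match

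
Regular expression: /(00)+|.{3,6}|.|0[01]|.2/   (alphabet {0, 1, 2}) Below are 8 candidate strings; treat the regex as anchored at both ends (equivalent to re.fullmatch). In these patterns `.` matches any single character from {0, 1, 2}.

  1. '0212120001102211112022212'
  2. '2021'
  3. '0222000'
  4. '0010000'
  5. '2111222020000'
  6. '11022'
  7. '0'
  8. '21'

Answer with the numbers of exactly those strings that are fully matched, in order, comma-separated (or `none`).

1 → no match
2 → match
3 → no match
4 → no match
5 → no match
6 → match
7 → match
8 → no match

2, 6, 7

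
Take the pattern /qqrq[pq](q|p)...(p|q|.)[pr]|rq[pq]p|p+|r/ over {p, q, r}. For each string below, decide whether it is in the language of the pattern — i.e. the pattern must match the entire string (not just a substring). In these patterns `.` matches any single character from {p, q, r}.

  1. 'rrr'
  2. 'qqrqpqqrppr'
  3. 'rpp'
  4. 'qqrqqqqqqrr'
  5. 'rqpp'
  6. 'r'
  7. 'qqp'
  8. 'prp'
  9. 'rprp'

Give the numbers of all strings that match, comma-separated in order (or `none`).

2, 4, 5, 6

1 → no match
2 → match
3 → no match
4 → match
5 → match
6 → match
7 → no match
8 → no match
9 → no match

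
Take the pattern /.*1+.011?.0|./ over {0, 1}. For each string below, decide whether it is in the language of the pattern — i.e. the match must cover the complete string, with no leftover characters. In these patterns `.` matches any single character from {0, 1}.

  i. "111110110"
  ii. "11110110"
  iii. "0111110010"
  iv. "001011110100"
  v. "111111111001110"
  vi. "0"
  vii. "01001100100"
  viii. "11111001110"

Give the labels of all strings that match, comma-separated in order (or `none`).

i. "111110110" → match
ii. "11110110" → match
iii. "0111110010" → no match
iv. "001011110100" → match
v → match
vi. "0" → match
vii. "01001100100" → match
viii. "11111001110" → match

i, ii, iv, v, vi, vii, viii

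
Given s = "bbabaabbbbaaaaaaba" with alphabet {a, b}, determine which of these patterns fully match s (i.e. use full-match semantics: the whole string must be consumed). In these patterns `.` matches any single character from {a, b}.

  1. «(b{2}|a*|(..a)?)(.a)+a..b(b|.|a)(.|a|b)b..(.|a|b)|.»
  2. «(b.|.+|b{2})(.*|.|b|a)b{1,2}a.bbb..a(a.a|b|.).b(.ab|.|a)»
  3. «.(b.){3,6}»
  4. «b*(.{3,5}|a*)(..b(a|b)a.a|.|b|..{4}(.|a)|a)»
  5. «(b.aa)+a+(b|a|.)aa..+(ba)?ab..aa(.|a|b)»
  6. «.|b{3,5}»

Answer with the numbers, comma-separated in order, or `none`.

1 → no match
2 → match
3 → no match
4 → no match
5 → no match
6 → no match

2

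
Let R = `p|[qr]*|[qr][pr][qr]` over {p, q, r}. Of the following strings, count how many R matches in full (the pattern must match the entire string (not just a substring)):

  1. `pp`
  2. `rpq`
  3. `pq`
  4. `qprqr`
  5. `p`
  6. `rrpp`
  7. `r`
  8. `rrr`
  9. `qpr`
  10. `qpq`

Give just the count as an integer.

6

1 → no match
2 → match
3 → no match
4 → no match
5 → match
6 → no match
7 → match
8 → match
9 → match
10 → match
Total matched: 6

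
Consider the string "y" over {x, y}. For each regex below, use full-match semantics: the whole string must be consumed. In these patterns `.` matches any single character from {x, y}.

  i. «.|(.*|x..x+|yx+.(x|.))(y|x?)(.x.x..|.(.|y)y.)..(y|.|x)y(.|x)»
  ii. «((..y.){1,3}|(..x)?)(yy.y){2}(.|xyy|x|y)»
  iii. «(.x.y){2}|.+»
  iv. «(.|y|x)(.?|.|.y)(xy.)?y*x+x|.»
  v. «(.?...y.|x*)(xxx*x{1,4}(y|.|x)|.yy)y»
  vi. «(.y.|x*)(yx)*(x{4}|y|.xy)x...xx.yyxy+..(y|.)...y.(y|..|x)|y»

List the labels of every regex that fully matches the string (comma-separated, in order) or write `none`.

i, iii, iv, vi

i → match
ii → no match
iii → match
iv → match
v → no match
vi → match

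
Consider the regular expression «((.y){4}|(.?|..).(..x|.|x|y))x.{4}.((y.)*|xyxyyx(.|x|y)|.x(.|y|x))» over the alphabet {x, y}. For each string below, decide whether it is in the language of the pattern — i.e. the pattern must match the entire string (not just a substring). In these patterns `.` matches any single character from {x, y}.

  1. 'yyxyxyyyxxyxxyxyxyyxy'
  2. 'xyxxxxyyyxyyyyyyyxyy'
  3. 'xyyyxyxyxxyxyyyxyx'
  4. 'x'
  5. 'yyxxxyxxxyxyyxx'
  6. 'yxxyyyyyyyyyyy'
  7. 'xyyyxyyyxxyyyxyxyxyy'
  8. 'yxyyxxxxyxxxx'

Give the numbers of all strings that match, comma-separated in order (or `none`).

1, 2, 3, 5, 6, 7, 8

1 → match
2 → match
3 → match
4 → no match
5 → match
6 → match
7 → match
8 → match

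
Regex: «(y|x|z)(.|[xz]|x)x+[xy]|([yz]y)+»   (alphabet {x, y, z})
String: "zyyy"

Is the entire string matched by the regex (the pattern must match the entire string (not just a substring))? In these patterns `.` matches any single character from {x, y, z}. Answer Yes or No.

Yes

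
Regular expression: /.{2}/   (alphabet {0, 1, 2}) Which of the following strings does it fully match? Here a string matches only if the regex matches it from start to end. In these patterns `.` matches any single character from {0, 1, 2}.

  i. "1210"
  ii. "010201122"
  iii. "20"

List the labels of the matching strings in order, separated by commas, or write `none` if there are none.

iii

i. "1210" → no match
ii. "010201122" → no match
iii. "20" → match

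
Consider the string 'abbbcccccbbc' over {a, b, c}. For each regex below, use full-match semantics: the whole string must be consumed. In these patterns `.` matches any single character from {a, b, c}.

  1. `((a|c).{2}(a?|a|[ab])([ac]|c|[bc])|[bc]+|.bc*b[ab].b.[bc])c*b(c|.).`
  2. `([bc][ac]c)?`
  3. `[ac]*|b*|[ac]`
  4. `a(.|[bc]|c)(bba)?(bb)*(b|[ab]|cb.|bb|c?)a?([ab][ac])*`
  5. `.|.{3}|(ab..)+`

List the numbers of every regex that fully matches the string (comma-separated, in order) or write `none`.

1

1 → match
2 → no match
3 → no match
4 → no match
5 → no match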